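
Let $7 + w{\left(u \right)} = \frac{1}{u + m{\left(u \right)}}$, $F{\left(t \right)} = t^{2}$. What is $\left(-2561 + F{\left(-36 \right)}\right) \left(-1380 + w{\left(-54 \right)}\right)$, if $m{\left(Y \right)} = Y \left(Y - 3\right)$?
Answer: $\frac{5305773055}{3024} \approx 1.7546 \cdot 10^{6}$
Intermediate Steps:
$m{\left(Y \right)} = Y \left(-3 + Y\right)$
$w{\left(u \right)} = -7 + \frac{1}{u + u \left(-3 + u\right)}$
$\left(-2561 + F{\left(-36 \right)}\right) \left(-1380 + w{\left(-54 \right)}\right) = \left(-2561 + \left(-36\right)^{2}\right) \left(-1380 + \frac{1 - 7 \left(-54\right)^{2} + 14 \left(-54\right)}{\left(-54\right) \left(-2 - 54\right)}\right) = \left(-2561 + 1296\right) \left(-1380 - \frac{1 - 20412 - 756}{54 \left(-56\right)}\right) = - 1265 \left(-1380 - - \frac{1 - 20412 - 756}{3024}\right) = - 1265 \left(-1380 - \left(- \frac{1}{3024}\right) \left(-21167\right)\right) = - 1265 \left(-1380 - \frac{21167}{3024}\right) = \left(-1265\right) \left(- \frac{4194287}{3024}\right) = \frac{5305773055}{3024}$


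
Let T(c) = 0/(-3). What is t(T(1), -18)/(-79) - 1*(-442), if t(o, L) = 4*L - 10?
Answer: 35000/79 ≈ 443.04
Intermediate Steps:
T(c) = 0 (T(c) = 0*(-⅓) = 0)
t(o, L) = -10 + 4*L
t(T(1), -18)/(-79) - 1*(-442) = (-10 + 4*(-18))/(-79) - 1*(-442) = (-10 - 72)*(-1/79) + 442 = -82*(-1/79) + 442 = 82/79 + 442 = 35000/79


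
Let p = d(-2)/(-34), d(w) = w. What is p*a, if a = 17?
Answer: 1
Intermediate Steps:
p = 1/17 (p = -2/(-34) = -2*(-1/34) = 1/17 ≈ 0.058824)
p*a = (1/17)*17 = 1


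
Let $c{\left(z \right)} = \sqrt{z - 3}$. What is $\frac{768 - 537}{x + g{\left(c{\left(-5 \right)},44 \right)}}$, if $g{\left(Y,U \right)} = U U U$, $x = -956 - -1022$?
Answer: $\frac{21}{7750} \approx 0.0027097$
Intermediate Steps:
$x = 66$ ($x = -956 + 1022 = 66$)
$c{\left(z \right)} = \sqrt{-3 + z}$
$g{\left(Y,U \right)} = U^{3}$ ($g{\left(Y,U \right)} = U^{2} U = U^{3}$)
$\frac{768 - 537}{x + g{\left(c{\left(-5 \right)},44 \right)}} = \frac{768 - 537}{66 + 44^{3}} = \frac{231}{66 + 85184} = \frac{231}{85250} = 231 \cdot \frac{1}{85250} = \frac{21}{7750}$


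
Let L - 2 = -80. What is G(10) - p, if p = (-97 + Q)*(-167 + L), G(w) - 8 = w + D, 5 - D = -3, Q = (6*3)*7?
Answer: 7131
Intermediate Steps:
Q = 126 (Q = 18*7 = 126)
D = 8 (D = 5 - 1*(-3) = 5 + 3 = 8)
L = -78 (L = 2 - 80 = -78)
G(w) = 16 + w (G(w) = 8 + (w + 8) = 8 + (8 + w) = 16 + w)
p = -7105 (p = (-97 + 126)*(-167 - 78) = 29*(-245) = -7105)
G(10) - p = (16 + 10) - 1*(-7105) = 26 + 7105 = 7131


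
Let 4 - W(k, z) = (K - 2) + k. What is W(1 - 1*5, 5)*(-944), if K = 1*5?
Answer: -4720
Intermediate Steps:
K = 5
W(k, z) = 1 - k (W(k, z) = 4 - ((5 - 2) + k) = 4 - (3 + k) = 4 + (-3 - k) = 1 - k)
W(1 - 1*5, 5)*(-944) = (1 - (1 - 1*5))*(-944) = (1 - (1 - 5))*(-944) = (1 - 1*(-4))*(-944) = (1 + 4)*(-944) = 5*(-944) = -4720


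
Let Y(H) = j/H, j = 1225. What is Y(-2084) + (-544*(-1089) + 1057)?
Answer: 1236796507/2084 ≈ 5.9347e+5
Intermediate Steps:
Y(H) = 1225/H
Y(-2084) + (-544*(-1089) + 1057) = 1225/(-2084) + (-544*(-1089) + 1057) = 1225*(-1/2084) + (592416 + 1057) = -1225/2084 + 593473 = 1236796507/2084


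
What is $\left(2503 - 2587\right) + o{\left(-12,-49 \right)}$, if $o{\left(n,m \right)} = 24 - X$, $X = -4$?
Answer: $-56$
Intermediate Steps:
$o{\left(n,m \right)} = 28$ ($o{\left(n,m \right)} = 24 - -4 = 24 + 4 = 28$)
$\left(2503 - 2587\right) + o{\left(-12,-49 \right)} = \left(2503 - 2587\right) + 28 = -84 + 28 = -56$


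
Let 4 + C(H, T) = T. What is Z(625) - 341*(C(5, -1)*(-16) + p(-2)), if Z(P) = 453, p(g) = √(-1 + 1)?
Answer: -26827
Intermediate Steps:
C(H, T) = -4 + T
p(g) = 0 (p(g) = √0 = 0)
Z(625) - 341*(C(5, -1)*(-16) + p(-2)) = 453 - 341*((-4 - 1)*(-16) + 0) = 453 - 341*(-5*(-16) + 0) = 453 - 341*(80 + 0) = 453 - 341*80 = 453 - 27280 = -26827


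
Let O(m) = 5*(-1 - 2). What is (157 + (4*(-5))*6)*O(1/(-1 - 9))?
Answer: -555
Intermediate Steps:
O(m) = -15 (O(m) = 5*(-3) = -15)
(157 + (4*(-5))*6)*O(1/(-1 - 9)) = (157 + (4*(-5))*6)*(-15) = (157 - 20*6)*(-15) = (157 - 120)*(-15) = 37*(-15) = -555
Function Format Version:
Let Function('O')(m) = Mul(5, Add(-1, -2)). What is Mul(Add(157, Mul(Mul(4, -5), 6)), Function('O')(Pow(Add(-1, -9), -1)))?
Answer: -555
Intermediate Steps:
Function('O')(m) = -15 (Function('O')(m) = Mul(5, -3) = -15)
Mul(Add(157, Mul(Mul(4, -5), 6)), Function('O')(Pow(Add(-1, -9), -1))) = Mul(Add(157, Mul(Mul(4, -5), 6)), -15) = Mul(Add(157, Mul(-20, 6)), -15) = Mul(Add(157, -120), -15) = Mul(37, -15) = -555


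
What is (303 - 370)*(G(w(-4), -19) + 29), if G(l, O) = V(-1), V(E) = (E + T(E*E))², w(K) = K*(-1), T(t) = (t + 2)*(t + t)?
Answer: -3618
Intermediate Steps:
T(t) = 2*t*(2 + t) (T(t) = (2 + t)*(2*t) = 2*t*(2 + t))
w(K) = -K
V(E) = (E + 2*E²*(2 + E²))² (V(E) = (E + 2*(E*E)*(2 + E*E))² = (E + 2*E²*(2 + E²))²)
G(l, O) = 25 (G(l, O) = (-1)²*(1 + 2*(-1)*(2 + (-1)²))² = 1*(1 + 2*(-1)*(2 + 1))² = 1*(1 + 2*(-1)*3)² = 1*(1 - 6)² = 1*(-5)² = 1*25 = 25)
(303 - 370)*(G(w(-4), -19) + 29) = (303 - 370)*(25 + 29) = -67*54 = -3618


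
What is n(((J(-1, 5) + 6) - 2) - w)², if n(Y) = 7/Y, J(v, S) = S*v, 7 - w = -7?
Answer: 49/225 ≈ 0.21778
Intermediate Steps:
w = 14 (w = 7 - 1*(-7) = 7 + 7 = 14)
n(((J(-1, 5) + 6) - 2) - w)² = (7/(((5*(-1) + 6) - 2) - 1*14))² = (7/(((-5 + 6) - 2) - 14))² = (7/((1 - 2) - 14))² = (7/(-1 - 14))² = (7/(-15))² = (7*(-1/15))² = (-7/15)² = 49/225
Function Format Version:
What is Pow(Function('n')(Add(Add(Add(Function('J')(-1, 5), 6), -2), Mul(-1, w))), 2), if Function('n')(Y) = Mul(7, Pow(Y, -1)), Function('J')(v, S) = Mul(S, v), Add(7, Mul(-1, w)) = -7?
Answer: Rational(49, 225) ≈ 0.21778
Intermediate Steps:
w = 14 (w = Add(7, Mul(-1, -7)) = Add(7, 7) = 14)
Pow(Function('n')(Add(Add(Add(Function('J')(-1, 5), 6), -2), Mul(-1, w))), 2) = Pow(Mul(7, Pow(Add(Add(Add(Mul(5, -1), 6), -2), Mul(-1, 14)), -1)), 2) = Pow(Mul(7, Pow(Add(Add(Add(-5, 6), -2), -14), -1)), 2) = Pow(Mul(7, Pow(Add(Add(1, -2), -14), -1)), 2) = Pow(Mul(7, Pow(Add(-1, -14), -1)), 2) = Pow(Mul(7, Pow(-15, -1)), 2) = Pow(Mul(7, Rational(-1, 15)), 2) = Pow(Rational(-7, 15), 2) = Rational(49, 225)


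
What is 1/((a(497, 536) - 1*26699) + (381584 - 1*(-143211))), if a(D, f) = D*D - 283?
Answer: 1/744822 ≈ 1.3426e-6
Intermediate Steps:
a(D, f) = -283 + D**2 (a(D, f) = D**2 - 283 = -283 + D**2)
1/((a(497, 536) - 1*26699) + (381584 - 1*(-143211))) = 1/(((-283 + 497**2) - 1*26699) + (381584 - 1*(-143211))) = 1/(((-283 + 247009) - 26699) + (381584 + 143211)) = 1/((246726 - 26699) + 524795) = 1/(220027 + 524795) = 1/744822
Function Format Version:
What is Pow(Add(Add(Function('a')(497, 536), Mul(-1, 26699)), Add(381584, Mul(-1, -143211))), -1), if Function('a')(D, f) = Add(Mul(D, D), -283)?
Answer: Rational(1, 744822) ≈ 1.3426e-6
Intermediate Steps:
Function('a')(D, f) = Add(-283, Pow(D, 2)) (Function('a')(D, f) = Add(Pow(D, 2), -283) = Add(-283, Pow(D, 2)))
Pow(Add(Add(Function('a')(497, 536), Mul(-1, 26699)), Add(381584, Mul(-1, -143211))), -1) = Pow(Add(Add(Add(-283, Pow(497, 2)), Mul(-1, 26699)), Add(381584, Mul(-1, -143211))), -1) = Pow(Add(Add(Add(-283, 247009), -26699), Add(381584, 143211)), -1) = Pow(Add(Add(246726, -26699), 524795), -1) = Pow(Add(220027, 524795), -1) = Pow(744822, -1) = Rational(1, 744822)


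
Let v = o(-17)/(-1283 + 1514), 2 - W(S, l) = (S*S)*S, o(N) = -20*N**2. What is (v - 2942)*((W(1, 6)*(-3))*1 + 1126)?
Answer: -769683986/231 ≈ -3.3320e+6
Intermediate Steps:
W(S, l) = 2 - S**3 (W(S, l) = 2 - S*S*S = 2 - S**2*S = 2 - S**3)
v = -5780/231 (v = (-20*(-17)**2)/(-1283 + 1514) = -20*289/231 = -5780*1/231 = -5780/231 ≈ -25.022)
(v - 2942)*((W(1, 6)*(-3))*1 + 1126) = (-5780/231 - 2942)*(((2 - 1*1**3)*(-3))*1 + 1126) = -685382*(((2 - 1*1)*(-3))*1 + 1126)/231 = -685382*(((2 - 1)*(-3))*1 + 1126)/231 = -685382*((1*(-3))*1 + 1126)/231 = -685382*(-3*1 + 1126)/231 = -685382*(-3 + 1126)/231 = -685382/231*1123 = -769683986/231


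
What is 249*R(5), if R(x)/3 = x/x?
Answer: 747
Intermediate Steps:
R(x) = 3 (R(x) = 3*(x/x) = 3*1 = 3)
249*R(5) = 249*3 = 747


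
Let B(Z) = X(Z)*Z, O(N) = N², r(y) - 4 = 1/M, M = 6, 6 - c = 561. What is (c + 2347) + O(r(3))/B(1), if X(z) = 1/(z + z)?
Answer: 32881/18 ≈ 1826.7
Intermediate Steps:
c = -555 (c = 6 - 1*561 = 6 - 561 = -555)
X(z) = 1/(2*z)
r(y) = 25/6 (r(y) = 4 + 1/6 = 4 + ⅙ = 25/6)
B(Z) = ½ (B(Z) = (1/(2*Z))*Z = ½)
(c + 2347) + O(r(3))/B(1) = (-555 + 2347) + (25/6)²/(½) = 1792 + (625/36)*2 = 1792 + 625/18 = 32881/18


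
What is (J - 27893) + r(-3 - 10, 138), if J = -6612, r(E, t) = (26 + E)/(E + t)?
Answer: -4313112/125 ≈ -34505.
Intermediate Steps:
r(E, t) = (26 + E)/(E + t)
(J - 27893) + r(-3 - 10, 138) = (-6612 - 27893) + (26 + (-3 - 10))/((-3 - 10) + 138) = -34505 + (26 - 13)/(-13 + 138) = -34505 + 13/125 = -4313112/125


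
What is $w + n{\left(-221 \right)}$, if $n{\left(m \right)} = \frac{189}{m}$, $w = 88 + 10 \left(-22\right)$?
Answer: $- \frac{29361}{221} \approx -132.86$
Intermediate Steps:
$w = -132$ ($w = 88 - 220 = -132$)
$w + n{\left(-221 \right)} = -132 + \frac{189}{-221} = -132 + 189 \left(- \frac{1}{221}\right) = -132 - \frac{189}{221} = - \frac{29361}{221}$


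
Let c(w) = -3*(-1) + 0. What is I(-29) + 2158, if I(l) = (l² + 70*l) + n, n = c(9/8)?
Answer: 972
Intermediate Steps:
c(w) = 3 (c(w) = 3 + 0 = 3)
n = 3
I(l) = 3 + l² + 70*l (I(l) = (l² + 70*l) + 3 = 3 + l² + 70*l)
I(-29) + 2158 = (3 + (-29)² + 70*(-29)) + 2158 = (3 + 841 - 2030) + 2158 = -1186 + 2158 = 972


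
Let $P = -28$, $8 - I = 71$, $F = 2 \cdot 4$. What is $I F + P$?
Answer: $-532$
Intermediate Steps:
$F = 8$
$I = -63$ ($I = 8 - 71 = -63$)
$I F + P = \left(-63\right) 8 - 28 = -504 - 28 = -532$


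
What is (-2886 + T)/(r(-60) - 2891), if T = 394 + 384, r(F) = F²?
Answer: -2108/709 ≈ -2.9732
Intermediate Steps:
T = 778
(-2886 + T)/(r(-60) - 2891) = (-2886 + 778)/((-60)² - 2891) = -2108/(3600 - 2891) = -2108/709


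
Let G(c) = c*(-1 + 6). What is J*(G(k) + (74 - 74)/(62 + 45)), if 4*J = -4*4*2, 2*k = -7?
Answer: 140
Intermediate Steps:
k = -7/2 (k = (½)*(-7) = -7/2 ≈ -3.5000)
J = -8 (J = (-4*4*2)/4 = (-16*2)/4 = (¼)*(-32) = -8)
G(c) = 5*c (G(c) = c*5 = 5*c)
J*(G(k) + (74 - 74)/(62 + 45)) = -8*(5*(-7/2) + (74 - 74)/(62 + 45)) = -8*(-35/2 + 0/107) = -8*(-35/2 + 0*(1/107)) = -8*(-35/2 + 0) = -8*(-35/2) = 140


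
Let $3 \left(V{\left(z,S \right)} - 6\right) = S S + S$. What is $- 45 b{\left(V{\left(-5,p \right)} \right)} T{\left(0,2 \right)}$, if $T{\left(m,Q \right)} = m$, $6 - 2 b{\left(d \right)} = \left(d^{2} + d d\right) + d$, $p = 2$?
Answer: $0$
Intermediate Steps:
$V{\left(z,S \right)} = 6 + \frac{S}{3} + \frac{S^{2}}{3}$ ($V{\left(z,S \right)} = 6 + \frac{S S + S}{3} = 6 + \frac{S^{2} + S}{3} = 6 + \frac{S + S^{2}}{3} = 6 + \left(\frac{S}{3} + \frac{S^{2}}{3}\right) = 6 + \frac{S}{3} + \frac{S^{2}}{3}$)
$b{\left(d \right)} = 3 - d^{2} - \frac{d}{2}$ ($b{\left(d \right)} = 3 - \frac{\left(d^{2} + d d\right) + d}{2} = 3 - \frac{\left(d^{2} + d^{2}\right) + d}{2} = 3 - \frac{2 d^{2} + d}{2} = 3 - \frac{d + 2 d^{2}}{2} = 3 - \left(d^{2} + \frac{d}{2}\right) = 3 - d^{2} - \frac{d}{2}$)
$- 45 b{\left(V{\left(-5,p \right)} \right)} T{\left(0,2 \right)} = - 45 \left(3 - \left(6 + \frac{1}{3} \cdot 2 + \frac{2^{2}}{3}\right)^{2} - \frac{6 + \frac{1}{3} \cdot 2 + \frac{2^{2}}{3}}{2}\right) 0 = - 45 \left(3 - \left(6 + \frac{2}{3} + \frac{1}{3} \cdot 4\right)^{2} - \frac{6 + \frac{2}{3} + \frac{1}{3} \cdot 4}{2}\right) 0 = - 45 \left(3 - \left(6 + \frac{2}{3} + \frac{4}{3}\right)^{2} - \frac{6 + \frac{2}{3} + \frac{4}{3}}{2}\right) 0 = - 45 \left(3 - 8^{2} - 4\right) 0 = - 45 \left(3 - 64 - 4\right) 0 = \left(-45\right) \left(-65\right) 0 = 2925 \cdot 0 = 0$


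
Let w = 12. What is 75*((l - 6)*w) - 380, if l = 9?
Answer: 2320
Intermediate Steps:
75*((l - 6)*w) - 380 = 75*((9 - 6)*12) - 380 = 75*(3*12) - 380 = 75*36 - 380 = 2700 - 380 = 2320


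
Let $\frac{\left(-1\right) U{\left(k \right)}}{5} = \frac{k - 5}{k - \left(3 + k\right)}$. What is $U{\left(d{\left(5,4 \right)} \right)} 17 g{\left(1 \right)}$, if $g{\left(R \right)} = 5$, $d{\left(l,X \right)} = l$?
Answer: $0$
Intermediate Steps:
$U{\left(k \right)} = - \frac{25}{3} + \frac{5 k}{3}$ ($U{\left(k \right)} = - 5 \frac{k - 5}{k - \left(3 + k\right)} = - 5 \frac{-5 + k}{-3} = - 5 \left(-5 + k\right) \left(- \frac{1}{3}\right) = - 5 \left(\frac{5}{3} - \frac{k}{3}\right) = - \frac{25}{3} + \frac{5 k}{3}$)
$U{\left(d{\left(5,4 \right)} \right)} 17 g{\left(1 \right)} = \left(- \frac{25}{3} + \frac{5}{3} \cdot 5\right) 17 \cdot 5 = \left(- \frac{25}{3} + \frac{25}{3}\right) 17 \cdot 5 = 0 \cdot 17 \cdot 5 = 0 \cdot 5 = 0$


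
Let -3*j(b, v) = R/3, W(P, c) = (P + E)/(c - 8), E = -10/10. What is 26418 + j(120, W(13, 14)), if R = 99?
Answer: 26407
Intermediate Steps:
E = -1 (E = -10*1/10 = -1)
W(P, c) = (-1 + P)/(-8 + c) (W(P, c) = (P - 1)/(c - 8) = (-1 + P)/(-8 + c))
j(b, v) = -11 (j(b, v) = -33/3 = -1/3*33 = -11)
26418 + j(120, W(13, 14)) = 26418 - 11 = 26407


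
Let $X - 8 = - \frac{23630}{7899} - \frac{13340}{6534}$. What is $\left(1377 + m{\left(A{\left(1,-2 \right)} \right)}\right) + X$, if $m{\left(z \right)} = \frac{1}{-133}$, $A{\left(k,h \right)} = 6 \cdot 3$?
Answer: $\frac{1578766575304}{1144067463} \approx 1380.0$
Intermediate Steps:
$A{\left(k,h \right)} = 18$
$X = \frac{25520908}{8602011}$ ($X = 8 - \left(\frac{6670}{3267} + \frac{23630}{7899}\right) = 8 - \frac{43295180}{8602011} = \frac{25520908}{8602011} \approx 2.9669$)
$m{\left(z \right)} = - \frac{1}{133}$
$\left(1377 + m{\left(A{\left(1,-2 \right)} \right)}\right) + X = \left(1377 - \frac{1}{133}\right) + \frac{25520908}{8602011} = \frac{183140}{133} + \frac{25520908}{8602011} = \frac{1578766575304}{1144067463}$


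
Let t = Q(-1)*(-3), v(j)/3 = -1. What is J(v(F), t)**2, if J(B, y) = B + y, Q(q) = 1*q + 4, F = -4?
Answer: 144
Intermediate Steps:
Q(q) = 4 + q (Q(q) = q + 4 = 4 + q)
v(j) = -3 (v(j) = 3*(-1) = -3)
t = -9 (t = (4 - 1)*(-3) = 3*(-3) = -9)
J(v(F), t)**2 = (-3 - 9)**2 = (-12)**2 = 144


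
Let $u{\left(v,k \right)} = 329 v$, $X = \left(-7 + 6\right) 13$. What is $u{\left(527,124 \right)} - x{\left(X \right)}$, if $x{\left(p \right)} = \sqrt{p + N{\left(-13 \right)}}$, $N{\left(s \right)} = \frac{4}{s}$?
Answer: $173383 - \frac{i \sqrt{2249}}{13} \approx 1.7338 \cdot 10^{5} - 3.648 i$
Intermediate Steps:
$X = -13$ ($X = \left(-1\right) 13 = -13$)
$x{\left(p \right)} = \sqrt{- \frac{4}{13} + p}$ ($x{\left(p \right)} = \sqrt{p + \frac{4}{-13}} = \sqrt{p + 4 \left(- \frac{1}{13}\right)} = \sqrt{p - \frac{4}{13}} = \sqrt{- \frac{4}{13} + p}$)
$u{\left(527,124 \right)} - x{\left(X \right)} = 329 \cdot 527 - \frac{\sqrt{-52 + 169 \left(-13\right)}}{13} = 173383 - \frac{\sqrt{-52 - 2197}}{13} = 173383 - \frac{\sqrt{-2249}}{13} = 173383 - \frac{i \sqrt{2249}}{13}$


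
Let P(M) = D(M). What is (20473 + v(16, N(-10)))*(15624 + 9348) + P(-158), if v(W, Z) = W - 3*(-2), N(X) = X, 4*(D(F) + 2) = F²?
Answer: 511807379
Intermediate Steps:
D(F) = -2 + F²/4
P(M) = -2 + M²/4
v(W, Z) = 6 + W (v(W, Z) = W + 6 = 6 + W)
(20473 + v(16, N(-10)))*(15624 + 9348) + P(-158) = (20473 + (6 + 16))*(15624 + 9348) + (-2 + (¼)*(-158)²) = (20473 + 22)*24972 + (-2 + (¼)*24964) = 20495*24972 + (-2 + 6241) = 511801140 + 6239 = 511807379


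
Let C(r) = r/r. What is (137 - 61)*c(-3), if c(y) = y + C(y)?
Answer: -152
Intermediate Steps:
C(r) = 1
c(y) = 1 + y (c(y) = y + 1 = 1 + y)
(137 - 61)*c(-3) = (137 - 61)*(1 - 3) = 76*(-2) = -152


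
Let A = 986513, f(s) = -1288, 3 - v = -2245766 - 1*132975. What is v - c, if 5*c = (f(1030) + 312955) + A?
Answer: 2119108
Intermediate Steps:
v = 2378744 (v = 3 - (-2245766 - 1*132975) = 3 - (-2245766 - 132975) = 3 - 1*(-2378741) = 3 + 2378741 = 2378744)
c = 259636 (c = ((-1288 + 312955) + 986513)/5 = (311667 + 986513)/5 = (⅕)*1298180 = 259636)
v - c = 2378744 - 1*259636 = 2378744 - 259636 = 2119108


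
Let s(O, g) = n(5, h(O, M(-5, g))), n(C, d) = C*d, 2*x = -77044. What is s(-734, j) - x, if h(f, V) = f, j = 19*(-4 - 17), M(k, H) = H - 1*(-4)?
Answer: 34852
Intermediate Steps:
M(k, H) = 4 + H (M(k, H) = H + 4 = 4 + H)
x = -38522 (x = (½)*(-77044) = -38522)
j = -399 (j = 19*(-21) = -399)
s(O, g) = 5*O
s(-734, j) - x = 5*(-734) - 1*(-38522) = -3670 + 38522 = 34852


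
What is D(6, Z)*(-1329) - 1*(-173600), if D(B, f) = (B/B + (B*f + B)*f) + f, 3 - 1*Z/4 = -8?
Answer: -15674725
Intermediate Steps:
Z = 44 (Z = 12 - 4*(-8) = 12 + 32 = 44)
D(B, f) = 1 + f + f*(B + B*f) (D(B, f) = (1 + (B + B*f)*f) + f = (1 + f*(B + B*f)) + f = 1 + f + f*(B + B*f))
D(6, Z)*(-1329) - 1*(-173600) = (1 + 44 + 6*44 + 6*44²)*(-1329) - 1*(-173600) = (1 + 44 + 264 + 6*1936)*(-1329) + 173600 = (1 + 44 + 264 + 11616)*(-1329) + 173600 = 11925*(-1329) + 173600 = -15848325 + 173600 = -15674725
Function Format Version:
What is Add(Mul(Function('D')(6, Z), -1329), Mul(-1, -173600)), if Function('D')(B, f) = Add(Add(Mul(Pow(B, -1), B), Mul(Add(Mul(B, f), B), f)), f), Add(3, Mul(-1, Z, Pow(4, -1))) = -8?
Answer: -15674725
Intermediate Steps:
Z = 44 (Z = Add(12, Mul(-4, -8)) = Add(12, 32) = 44)
Function('D')(B, f) = Add(1, f, Mul(f, Add(B, Mul(B, f)))) (Function('D')(B, f) = Add(Add(1, Mul(Add(B, Mul(B, f)), f)), f) = Add(Add(1, Mul(f, Add(B, Mul(B, f)))), f) = Add(1, f, Mul(f, Add(B, Mul(B, f)))))
Add(Mul(Function('D')(6, Z), -1329), Mul(-1, -173600)) = Add(Mul(Add(1, 44, Mul(6, 44), Mul(6, Pow(44, 2))), -1329), Mul(-1, -173600)) = Add(Mul(Add(1, 44, 264, Mul(6, 1936)), -1329), 173600) = Add(Mul(Add(1, 44, 264, 11616), -1329), 173600) = Add(Mul(11925, -1329), 173600) = Add(-15848325, 173600) = -15674725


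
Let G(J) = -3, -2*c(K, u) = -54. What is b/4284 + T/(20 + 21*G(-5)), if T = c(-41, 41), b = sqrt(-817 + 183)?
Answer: -27/43 + I*sqrt(634)/4284 ≈ -0.62791 + 0.0058775*I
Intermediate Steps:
c(K, u) = 27 (c(K, u) = -1/2*(-54) = 27)
b = I*sqrt(634) (b = sqrt(-634) = I*sqrt(634) ≈ 25.179*I)
T = 27
b/4284 + T/(20 + 21*G(-5)) = (I*sqrt(634))/4284 + 27/(20 + 21*(-3)) = (I*sqrt(634))*(1/4284) + 27/(20 - 63) = I*sqrt(634)/4284 + 27/(-43) = I*sqrt(634)/4284 + 27*(-1/43) = I*sqrt(634)/4284 - 27/43 = -27/43 + I*sqrt(634)/4284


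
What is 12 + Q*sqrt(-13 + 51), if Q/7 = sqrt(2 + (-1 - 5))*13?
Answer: 12 + 182*I*sqrt(38) ≈ 12.0 + 1121.9*I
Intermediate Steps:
Q = 182*I (Q = 7*(sqrt(2 + (-1 - 5))*13) = 7*(sqrt(2 - 6)*13) = 7*(sqrt(-4)*13) = 7*((2*I)*13) = 7*(26*I) = 182*I ≈ 182.0*I)
12 + Q*sqrt(-13 + 51) = 12 + (182*I)*sqrt(-13 + 51) = 12 + (182*I)*sqrt(38) = 12 + 182*I*sqrt(38)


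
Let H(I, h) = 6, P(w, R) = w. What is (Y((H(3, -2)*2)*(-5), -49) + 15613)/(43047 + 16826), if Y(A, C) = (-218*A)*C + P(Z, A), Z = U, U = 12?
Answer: -56845/5443 ≈ -10.444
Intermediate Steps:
Z = 12
Y(A, C) = 12 - 218*A*C (Y(A, C) = (-218*A)*C + 12 = -218*A*C + 12 = 12 - 218*A*C)
(Y((H(3, -2)*2)*(-5), -49) + 15613)/(43047 + 16826) = ((12 - 218*(6*2)*(-5)*(-49)) + 15613)/(43047 + 16826) = ((12 - 218*12*(-5)*(-49)) + 15613)/59873 = ((12 - 218*(-60)*(-49)) + 15613)*(1/59873) = ((12 - 640920) + 15613)*(1/59873) = (-640908 + 15613)*(1/59873) = -625295*1/59873 = -56845/5443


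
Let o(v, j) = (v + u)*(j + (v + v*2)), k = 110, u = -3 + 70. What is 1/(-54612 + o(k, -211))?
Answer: -1/33549 ≈ -2.9807e-5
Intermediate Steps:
u = 67
o(v, j) = (67 + v)*(j + 3*v) (o(v, j) = (v + 67)*(j + (v + v*2)) = (67 + v)*(j + (v + 2*v)) = (67 + v)*(j + 3*v))
1/(-54612 + o(k, -211)) = 1/(-54612 + (3*110² + 67*(-211) + 201*110 - 211*110)) = 1/(-54612 + (3*12100 - 14137 + 22110 - 23210)) = 1/(-54612 + (36300 - 14137 + 22110 - 23210)) = 1/(-54612 + 21063) = 1/(-33549) = -1/33549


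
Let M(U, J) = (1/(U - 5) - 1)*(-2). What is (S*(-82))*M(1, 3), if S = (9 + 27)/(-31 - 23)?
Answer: 410/3 ≈ 136.67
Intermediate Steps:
M(U, J) = 2 - 2/(-5 + U) (M(U, J) = (1/(-5 + U) - 1)*(-2) = (-1 + 1/(-5 + U))*(-2) = 2 - 2/(-5 + U))
S = -⅔ (S = 36/(-54) = 36*(-1/54) = -⅔ ≈ -0.66667)
(S*(-82))*M(1, 3) = (-⅔*(-82))*(2*(-6 + 1)/(-5 + 1)) = 164*(2*(-5)/(-4))/3 = 164*(2*(-¼)*(-5))/3 = (164/3)*(5/2) = 410/3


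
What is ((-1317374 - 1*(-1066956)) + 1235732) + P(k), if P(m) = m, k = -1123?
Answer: 984191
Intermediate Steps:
((-1317374 - 1*(-1066956)) + 1235732) + P(k) = ((-1317374 - 1*(-1066956)) + 1235732) - 1123 = ((-1317374 + 1066956) + 1235732) - 1123 = (-250418 + 1235732) - 1123 = 985314 - 1123 = 984191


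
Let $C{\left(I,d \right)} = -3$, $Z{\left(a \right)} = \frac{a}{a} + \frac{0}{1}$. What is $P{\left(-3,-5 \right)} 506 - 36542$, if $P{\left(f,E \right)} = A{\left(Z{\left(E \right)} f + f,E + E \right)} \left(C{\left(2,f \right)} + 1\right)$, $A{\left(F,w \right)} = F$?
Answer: $-30470$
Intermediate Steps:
$Z{\left(a \right)} = 1$ ($Z{\left(a \right)} = 1 + 0 \cdot 1 = 1 + 0 = 1$)
$P{\left(f,E \right)} = - 4 f$ ($P{\left(f,E \right)} = \left(1 f + f\right) \left(-3 + 1\right) = \left(f + f\right) \left(-2\right) = 2 f \left(-2\right) = - 4 f$)
$P{\left(-3,-5 \right)} 506 - 36542 = \left(-4\right) \left(-3\right) 506 - 36542 = 12 \cdot 506 - 36542 = 6072 - 36542 = -30470$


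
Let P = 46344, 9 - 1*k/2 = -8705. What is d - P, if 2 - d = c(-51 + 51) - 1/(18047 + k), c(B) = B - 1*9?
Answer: -1643663174/35475 ≈ -46333.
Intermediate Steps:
k = 17428 (k = 18 - 2*(-8705) = 18 + 17410 = 17428)
c(B) = -9 + B (c(B) = B - 9 = -9 + B)
d = 390226/35475 (d = 2 - ((-9 + (-51 + 51)) - 1/(18047 + 17428)) = 2 - ((-9 + 0) - 1/35475) = 2 - (-9 - 1*1/35475) = 2 - (-9 - 1/35475) = 2 - 1*(-319276/35475) = 2 + 319276/35475 = 390226/35475 ≈ 11.000)
d - P = 390226/35475 - 1*46344 = 390226/35475 - 46344 = -1643663174/35475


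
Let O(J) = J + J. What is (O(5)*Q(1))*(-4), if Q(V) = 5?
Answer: -200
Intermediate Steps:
O(J) = 2*J
(O(5)*Q(1))*(-4) = ((2*5)*5)*(-4) = (10*5)*(-4) = 50*(-4) = -200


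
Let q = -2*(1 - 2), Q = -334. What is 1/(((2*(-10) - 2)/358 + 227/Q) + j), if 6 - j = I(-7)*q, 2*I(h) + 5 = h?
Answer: 59786/1031841 ≈ 0.057941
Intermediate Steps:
I(h) = -5/2 + h/2
q = 2 (q = -2*(-1) = 2)
j = 18 (j = 6 - (-5/2 + (½)*(-7))*2 = 6 - (-5/2 - 7/2)*2 = 6 - (-6)*2 = 6 - 1*(-12) = 6 + 12 = 18)
1/(((2*(-10) - 2)/358 + 227/Q) + j) = 1/(((2*(-10) - 2)/358 + 227/(-334)) + 18) = 1/(((-20 - 2)*(1/358) + 227*(-1/334)) + 18) = 1/((-22*1/358 - 227/334) + 18) = 1/((-11/179 - 227/334) + 18) = 1/(-44307/59786 + 18) = 1/(1031841/59786) = 59786/1031841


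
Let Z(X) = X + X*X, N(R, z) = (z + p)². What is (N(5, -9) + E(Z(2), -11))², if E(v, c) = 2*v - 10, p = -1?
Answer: 10404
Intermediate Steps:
N(R, z) = (-1 + z)² (N(R, z) = (z - 1)² = (-1 + z)²)
Z(X) = X + X²
E(v, c) = -10 + 2*v
(N(5, -9) + E(Z(2), -11))² = ((-1 - 9)² + (-10 + 2*(2*(1 + 2))))² = ((-10)² + (-10 + 2*(2*3)))² = (100 + (-10 + 2*6))² = (100 + (-10 + 12))² = (100 + 2)² = 102² = 10404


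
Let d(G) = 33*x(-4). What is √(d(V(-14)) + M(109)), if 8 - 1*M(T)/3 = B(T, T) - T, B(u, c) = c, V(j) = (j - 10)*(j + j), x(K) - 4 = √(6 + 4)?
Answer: √(156 + 33*√10) ≈ 16.136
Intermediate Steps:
x(K) = 4 + √10 (x(K) = 4 + √(6 + 4) = 4 + √10)
V(j) = 2*j*(-10 + j) (V(j) = (-10 + j)*(2*j) = 2*j*(-10 + j))
d(G) = 132 + 33*√10 (d(G) = 33*(4 + √10) = 132 + 33*√10)
M(T) = 24 (M(T) = 24 - 3*(T - T) = 24 - 3*0 = 24 + 0 = 24)
√(d(V(-14)) + M(109)) = √((132 + 33*√10) + 24) = √(156 + 33*√10)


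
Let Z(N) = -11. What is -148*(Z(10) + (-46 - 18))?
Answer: 11100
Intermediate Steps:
-148*(Z(10) + (-46 - 18)) = -148*(-11 + (-46 - 18)) = -148*(-11 - 64) = -148*(-75) = 11100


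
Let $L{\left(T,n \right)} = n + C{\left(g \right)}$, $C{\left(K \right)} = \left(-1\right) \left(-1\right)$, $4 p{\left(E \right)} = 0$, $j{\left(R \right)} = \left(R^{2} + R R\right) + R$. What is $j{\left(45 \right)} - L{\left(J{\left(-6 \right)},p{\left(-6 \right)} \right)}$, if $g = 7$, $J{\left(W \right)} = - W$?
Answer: $4094$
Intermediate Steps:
$j{\left(R \right)} = R + 2 R^{2}$ ($j{\left(R \right)} = \left(R^{2} + R^{2}\right) + R = 2 R^{2} + R = R + 2 R^{2}$)
$p{\left(E \right)} = 0$ ($p{\left(E \right)} = \frac{1}{4} \cdot 0 = 0$)
$C{\left(K \right)} = 1$
$L{\left(T,n \right)} = 1 + n$ ($L{\left(T,n \right)} = n + 1 = 1 + n$)
$j{\left(45 \right)} - L{\left(J{\left(-6 \right)},p{\left(-6 \right)} \right)} = 45 \left(1 + 2 \cdot 45\right) - \left(1 + 0\right) = 45 \left(1 + 90\right) - 1 = 45 \cdot 91 - 1 = 4095 - 1 = 4094$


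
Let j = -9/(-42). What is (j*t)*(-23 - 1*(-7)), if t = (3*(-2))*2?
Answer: 288/7 ≈ 41.143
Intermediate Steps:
j = 3/14 (j = -9*(-1/42) = 3/14 ≈ 0.21429)
t = -12 (t = -6*2 = -12)
(j*t)*(-23 - 1*(-7)) = ((3/14)*(-12))*(-23 - 1*(-7)) = -18*(-23 + 7)/7 = -18/7*(-16) = 288/7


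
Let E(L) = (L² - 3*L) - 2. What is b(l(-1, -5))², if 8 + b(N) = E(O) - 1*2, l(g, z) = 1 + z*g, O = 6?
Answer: 36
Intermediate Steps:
l(g, z) = 1 + g*z
E(L) = -2 + L² - 3*L
b(N) = 6 (b(N) = -8 + ((-2 + 6² - 3*6) - 1*2) = -8 + ((-2 + 36 - 18) - 2) = -8 + (16 - 2) = -8 + 14 = 6)
b(l(-1, -5))² = 6² = 36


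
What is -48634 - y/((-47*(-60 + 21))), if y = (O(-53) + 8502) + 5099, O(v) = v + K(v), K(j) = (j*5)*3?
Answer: -2286125/47 ≈ -48641.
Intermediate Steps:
K(j) = 15*j (K(j) = (5*j)*3 = 15*j)
O(v) = 16*v (O(v) = v + 15*v = 16*v)
y = 12753 (y = (16*(-53) + 8502) + 5099 = (-848 + 8502) + 5099 = 7654 + 5099 = 12753)
-48634 - y/((-47*(-60 + 21))) = -48634 - 12753/((-47*(-60 + 21))) = -48634 - 12753/((-47*(-39))) = -48634 - 12753/1833 = -48634 - 1*327/47 = -48634 - 327/47 = -2286125/47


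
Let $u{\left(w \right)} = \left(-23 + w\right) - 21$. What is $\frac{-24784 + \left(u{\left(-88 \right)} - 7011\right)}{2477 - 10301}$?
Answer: $\frac{31927}{7824} \approx 4.0807$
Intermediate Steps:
$u{\left(w \right)} = -44 + w$
$\frac{-24784 + \left(u{\left(-88 \right)} - 7011\right)}{2477 - 10301} = \frac{-24784 - 7143}{2477 - 10301} = \frac{-24784 - 7143}{-7824} = \left(-24784 - 7143\right) \left(- \frac{1}{7824}\right) = \left(-31927\right) \left(- \frac{1}{7824}\right) = \frac{31927}{7824}$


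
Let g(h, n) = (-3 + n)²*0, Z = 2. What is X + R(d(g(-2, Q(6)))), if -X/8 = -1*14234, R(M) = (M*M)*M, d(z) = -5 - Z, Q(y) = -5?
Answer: 113529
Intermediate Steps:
g(h, n) = 0
d(z) = -7 (d(z) = -5 - 1*2 = -5 - 2 = -7)
R(M) = M³ (R(M) = M²*M = M³)
X = 113872 (X = -(-8)*14234 = -8*(-14234) = 113872)
X + R(d(g(-2, Q(6)))) = 113872 + (-7)³ = 113872 - 343 = 113529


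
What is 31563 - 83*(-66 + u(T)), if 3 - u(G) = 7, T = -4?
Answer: 37373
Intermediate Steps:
u(G) = -4 (u(G) = 3 - 1*7 = 3 - 7 = -4)
31563 - 83*(-66 + u(T)) = 31563 - 83*(-66 - 4) = 31563 - 83*(-70) = 31563 + 5810 = 37373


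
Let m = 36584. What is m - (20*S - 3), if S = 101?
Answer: 34567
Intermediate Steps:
m - (20*S - 3) = 36584 - (20*101 - 3) = 36584 - (2020 - 3) = 36584 - 1*2017 = 36584 - 2017 = 34567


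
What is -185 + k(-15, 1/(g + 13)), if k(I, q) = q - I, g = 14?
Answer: -4589/27 ≈ -169.96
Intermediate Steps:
-185 + k(-15, 1/(g + 13)) = -185 + (1/(14 + 13) - 1*(-15)) = -185 + (1/27 + 15) = -185 + 406/27 = -4589/27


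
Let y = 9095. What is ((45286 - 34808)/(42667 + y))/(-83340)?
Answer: -5239/2156922540 ≈ -2.4289e-6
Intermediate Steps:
((45286 - 34808)/(42667 + y))/(-83340) = ((45286 - 34808)/(42667 + 9095))/(-83340) = (10478/51762)*(-1/83340) = (10478*(1/51762))*(-1/83340) = (5239/25881)*(-1/83340) = -5239/2156922540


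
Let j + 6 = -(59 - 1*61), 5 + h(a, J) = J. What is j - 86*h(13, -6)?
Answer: 942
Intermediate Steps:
h(a, J) = -5 + J
j = -4 (j = -6 - (59 - 1*61) = -6 - (59 - 61) = -6 - 1*(-2) = -6 + 2 = -4)
j - 86*h(13, -6) = -4 - 86*(-5 - 6) = -4 - 86*(-11) = -4 + 946 = 942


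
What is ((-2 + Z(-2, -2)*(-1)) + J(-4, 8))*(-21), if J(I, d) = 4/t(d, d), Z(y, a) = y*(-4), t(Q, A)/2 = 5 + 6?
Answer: 2268/11 ≈ 206.18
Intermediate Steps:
t(Q, A) = 22 (t(Q, A) = 2*(5 + 6) = 2*11 = 22)
Z(y, a) = -4*y
J(I, d) = 2/11 (J(I, d) = 4/22 = 4*(1/22) = 2/11)
((-2 + Z(-2, -2)*(-1)) + J(-4, 8))*(-21) = ((-2 - 4*(-2)*(-1)) + 2/11)*(-21) = ((-2 + 8*(-1)) + 2/11)*(-21) = ((-2 - 8) + 2/11)*(-21) = (-10 + 2/11)*(-21) = -108/11*(-21) = 2268/11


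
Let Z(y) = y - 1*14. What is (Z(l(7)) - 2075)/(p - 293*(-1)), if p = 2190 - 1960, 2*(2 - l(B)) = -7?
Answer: -4167/1046 ≈ -3.9837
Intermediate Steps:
l(B) = 11/2 (l(B) = 2 - 1/2*(-7) = 2 + 7/2 = 11/2)
Z(y) = -14 + y (Z(y) = y - 14 = -14 + y)
p = 230
(Z(l(7)) - 2075)/(p - 293*(-1)) = ((-14 + 11/2) - 2075)/(230 - 293*(-1)) = (-17/2 - 2075)/(230 + 293) = -4167/2/523 = -4167/2*1/523 = -4167/1046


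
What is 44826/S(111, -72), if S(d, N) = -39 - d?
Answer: -7471/25 ≈ -298.84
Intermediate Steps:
44826/S(111, -72) = 44826/(-39 - 1*111) = 44826/(-39 - 111) = 44826/(-150) = 44826*(-1/150) = -7471/25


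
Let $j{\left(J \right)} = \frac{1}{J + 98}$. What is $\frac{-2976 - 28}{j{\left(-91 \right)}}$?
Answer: $-21028$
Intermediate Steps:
$j{\left(J \right)} = \frac{1}{98 + J}$
$\frac{-2976 - 28}{j{\left(-91 \right)}} = \frac{-2976 - 28}{\frac{1}{98 - 91}} = - \frac{3004}{\frac{1}{7}} = - 3004 \frac{1}{\frac{1}{7}} = \left(-3004\right) 7 = -21028$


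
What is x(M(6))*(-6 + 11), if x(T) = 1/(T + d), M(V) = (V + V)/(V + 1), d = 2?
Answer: 35/26 ≈ 1.3462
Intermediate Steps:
M(V) = 2*V/(1 + V) (M(V) = (2*V)/(1 + V) = 2*V/(1 + V))
x(T) = 1/(2 + T) (x(T) = 1/(T + 2) = 1/(2 + T))
x(M(6))*(-6 + 11) = (-6 + 11)/(2 + 2*6/(1 + 6)) = 5/(2 + 2*6/7) = 5/(2 + 2*6*(⅐)) = 5/(2 + 12/7) = 5/(26/7) = (7/26)*5 = 35/26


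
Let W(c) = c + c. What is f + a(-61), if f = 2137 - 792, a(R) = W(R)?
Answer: 1223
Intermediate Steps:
W(c) = 2*c
a(R) = 2*R
f = 1345
f + a(-61) = 1345 + 2*(-61) = 1345 - 122 = 1223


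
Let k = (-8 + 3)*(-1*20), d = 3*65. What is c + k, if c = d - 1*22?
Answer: 273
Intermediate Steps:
d = 195
c = 173 (c = 195 - 1*22 = 195 - 22 = 173)
k = 100 (k = -5*(-20) = 100)
c + k = 173 + 100 = 273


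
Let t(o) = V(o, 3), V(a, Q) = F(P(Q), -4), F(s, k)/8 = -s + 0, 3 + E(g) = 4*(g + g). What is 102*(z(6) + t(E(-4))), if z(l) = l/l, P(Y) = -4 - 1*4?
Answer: 6630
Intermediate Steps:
E(g) = -3 + 8*g (E(g) = -3 + 4*(g + g) = -3 + 4*(2*g) = -3 + 8*g)
P(Y) = -8 (P(Y) = -4 - 4 = -8)
F(s, k) = -8*s (F(s, k) = 8*(-s + 0) = 8*(-s) = -8*s)
z(l) = 1
V(a, Q) = 64 (V(a, Q) = -8*(-8) = 64)
t(o) = 64
102*(z(6) + t(E(-4))) = 102*(1 + 64) = 102*65 = 6630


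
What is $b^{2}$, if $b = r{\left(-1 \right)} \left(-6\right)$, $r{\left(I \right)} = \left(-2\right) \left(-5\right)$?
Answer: $3600$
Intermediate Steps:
$r{\left(I \right)} = 10$
$b = -60$ ($b = 10 \left(-6\right) = -60$)
$b^{2} = \left(-60\right)^{2} = 3600$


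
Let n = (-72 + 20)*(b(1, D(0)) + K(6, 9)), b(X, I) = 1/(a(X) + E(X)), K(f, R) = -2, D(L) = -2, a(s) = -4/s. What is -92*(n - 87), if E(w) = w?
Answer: -9476/3 ≈ -3158.7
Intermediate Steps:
b(X, I) = 1/(X - 4/X) (b(X, I) = 1/(-4/X + X) = 1/(X - 4/X))
n = 364/3 (n = (-72 + 20)*(1/(-4 + 1**2) - 2) = -52*(1/(-4 + 1) - 2) = -52*(1/(-3) - 2) = -52*(1*(-1/3) - 2) = -52*(-1/3 - 2) = -52*(-7/3) = 364/3 ≈ 121.33)
-92*(n - 87) = -92*(364/3 - 87) = -92*103/3 = -9476/3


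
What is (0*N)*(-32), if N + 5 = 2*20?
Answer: 0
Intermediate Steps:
N = 35 (N = -5 + 2*20 = -5 + 40 = 35)
(0*N)*(-32) = (0*35)*(-32) = 0*(-32) = 0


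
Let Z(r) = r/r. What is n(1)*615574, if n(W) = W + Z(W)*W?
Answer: 1231148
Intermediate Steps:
Z(r) = 1
n(W) = 2*W (n(W) = W + 1*W = W + W = 2*W)
n(1)*615574 = (2*1)*615574 = 2*615574 = 1231148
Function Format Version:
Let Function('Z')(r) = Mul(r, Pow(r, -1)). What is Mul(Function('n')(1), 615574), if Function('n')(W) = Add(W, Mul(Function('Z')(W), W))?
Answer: 1231148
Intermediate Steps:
Function('Z')(r) = 1
Function('n')(W) = Mul(2, W) (Function('n')(W) = Add(W, Mul(1, W)) = Add(W, W) = Mul(2, W))
Mul(Function('n')(1), 615574) = Mul(Mul(2, 1), 615574) = Mul(2, 615574) = 1231148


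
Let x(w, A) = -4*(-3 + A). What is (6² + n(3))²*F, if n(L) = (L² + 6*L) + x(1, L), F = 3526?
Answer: 13994694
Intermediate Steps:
x(w, A) = 12 - 4*A
n(L) = 12 + L² + 2*L (n(L) = (L² + 6*L) + (12 - 4*L) = 12 + L² + 2*L)
(6² + n(3))²*F = (6² + (12 + 3² + 2*3))²*3526 = (36 + (12 + 9 + 6))²*3526 = (36 + 27)²*3526 = 63²*3526 = 3969*3526 = 13994694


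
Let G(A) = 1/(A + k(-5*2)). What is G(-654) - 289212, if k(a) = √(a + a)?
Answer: -61853192343/213868 - I*√5/213868 ≈ -2.8921e+5 - 1.0455e-5*I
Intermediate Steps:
k(a) = √2*√a (k(a) = √(2*a) = √2*√a)
G(A) = 1/(A + 2*I*√5) (G(A) = 1/(A + √2*√(-5*2)) = 1/(A + √2*√(-10)) = 1/(A + √2*(I*√10)) = 1/(A + 2*I*√5))
G(-654) - 289212 = 1/(-654 + 2*I*√5) - 289212 = -289212 + 1/(-654 + 2*I*√5)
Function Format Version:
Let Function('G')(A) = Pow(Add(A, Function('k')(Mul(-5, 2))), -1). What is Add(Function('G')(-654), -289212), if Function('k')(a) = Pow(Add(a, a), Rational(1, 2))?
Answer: Add(Rational(-61853192343, 213868), Mul(Rational(-1, 213868), I, Pow(5, Rational(1, 2)))) ≈ Add(-2.8921e+5, Mul(-1.0455e-5, I))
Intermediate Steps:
Function('k')(a) = Mul(Pow(2, Rational(1, 2)), Pow(a, Rational(1, 2))) (Function('k')(a) = Pow(Mul(2, a), Rational(1, 2)) = Mul(Pow(2, Rational(1, 2)), Pow(a, Rational(1, 2))))
Function('G')(A) = Pow(Add(A, Mul(2, I, Pow(5, Rational(1, 2)))), -1) (Function('G')(A) = Pow(Add(A, Mul(Pow(2, Rational(1, 2)), Pow(Mul(-5, 2), Rational(1, 2)))), -1) = Pow(Add(A, Mul(Pow(2, Rational(1, 2)), Pow(-10, Rational(1, 2)))), -1) = Pow(Add(A, Mul(Pow(2, Rational(1, 2)), Mul(I, Pow(10, Rational(1, 2))))), -1) = Pow(Add(A, Mul(2, I, Pow(5, Rational(1, 2)))), -1))
Add(Function('G')(-654), -289212) = Add(Pow(Add(-654, Mul(2, I, Pow(5, Rational(1, 2)))), -1), -289212) = Add(-289212, Pow(Add(-654, Mul(2, I, Pow(5, Rational(1, 2)))), -1))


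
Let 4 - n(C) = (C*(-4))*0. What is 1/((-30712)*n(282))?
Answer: -1/122848 ≈ -8.1401e-6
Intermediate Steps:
n(C) = 4 (n(C) = 4 - C*(-4)*0 = 4 - (-4*C)*0 = 4 - 1*0 = 4 + 0 = 4)
1/((-30712)*n(282)) = 1/(-30712*4) = -1/30712*¼ = -1/122848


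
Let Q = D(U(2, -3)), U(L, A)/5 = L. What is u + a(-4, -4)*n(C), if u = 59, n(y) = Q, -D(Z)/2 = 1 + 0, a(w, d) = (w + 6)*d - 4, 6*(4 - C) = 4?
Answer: 83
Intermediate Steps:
C = 10/3 (C = 4 - 1/6*4 = 4 - 2/3 = 10/3 ≈ 3.3333)
U(L, A) = 5*L
a(w, d) = -4 + d*(6 + w) (a(w, d) = (6 + w)*d - 4 = d*(6 + w) - 4 = -4 + d*(6 + w))
D(Z) = -2 (D(Z) = -2*(1 + 0) = -2*1 = -2)
Q = -2
n(y) = -2
u + a(-4, -4)*n(C) = 59 + (-4 + 6*(-4) - 4*(-4))*(-2) = 59 + (-4 - 24 + 16)*(-2) = 59 - 12*(-2) = 59 + 24 = 83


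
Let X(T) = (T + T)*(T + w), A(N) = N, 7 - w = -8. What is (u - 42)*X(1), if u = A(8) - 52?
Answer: -2752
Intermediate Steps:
w = 15 (w = 7 - 1*(-8) = 7 + 8 = 15)
X(T) = 2*T*(15 + T) (X(T) = (T + T)*(T + 15) = (2*T)*(15 + T) = 2*T*(15 + T))
u = -44 (u = 8 - 52 = -44)
(u - 42)*X(1) = (-44 - 42)*(2*1*(15 + 1)) = -172*16 = -86*32 = -2752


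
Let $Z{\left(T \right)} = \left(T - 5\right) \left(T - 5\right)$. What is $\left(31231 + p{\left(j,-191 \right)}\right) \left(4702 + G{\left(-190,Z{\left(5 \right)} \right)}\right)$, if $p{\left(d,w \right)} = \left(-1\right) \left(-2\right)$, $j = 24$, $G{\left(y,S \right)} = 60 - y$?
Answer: $154665816$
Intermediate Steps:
$Z{\left(T \right)} = \left(-5 + T\right)^{2}$ ($Z{\left(T \right)} = \left(-5 + T\right) \left(-5 + T\right) = \left(-5 + T\right)^{2}$)
$p{\left(d,w \right)} = 2$
$\left(31231 + p{\left(j,-191 \right)}\right) \left(4702 + G{\left(-190,Z{\left(5 \right)} \right)}\right) = \left(31231 + 2\right) \left(4702 + \left(60 - -190\right)\right) = 31233 \left(4702 + \left(60 + 190\right)\right) = 31233 \left(4702 + 250\right) = 31233 \cdot 4952 = 154665816$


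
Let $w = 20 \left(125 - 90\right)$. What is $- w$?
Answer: $-700$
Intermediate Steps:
$w = 700$ ($w = 20 \cdot 35 = 700$)
$- w = \left(-1\right) 700 = -700$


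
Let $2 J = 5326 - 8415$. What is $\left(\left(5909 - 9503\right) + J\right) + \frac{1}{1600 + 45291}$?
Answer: $- \frac{481898805}{93782} \approx -5138.5$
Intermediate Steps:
$J = - \frac{3089}{2}$ ($J = \frac{5326 - 8415}{2} = \frac{1}{2} \left(-3089\right) = - \frac{3089}{2} \approx -1544.5$)
$\left(\left(5909 - 9503\right) + J\right) + \frac{1}{1600 + 45291} = \left(\left(5909 - 9503\right) - \frac{3089}{2}\right) + \frac{1}{1600 + 45291} = \left(-3594 - \frac{3089}{2}\right) + \frac{1}{46891} = - \frac{10277}{2} + \frac{1}{46891} = - \frac{481898805}{93782}$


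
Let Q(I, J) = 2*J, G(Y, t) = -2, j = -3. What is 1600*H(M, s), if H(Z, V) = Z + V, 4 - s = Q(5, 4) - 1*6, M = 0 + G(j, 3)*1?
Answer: 0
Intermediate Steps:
M = -2 (M = 0 - 2*1 = 0 - 2 = -2)
s = 2 (s = 4 - (2*4 - 1*6) = 4 - (8 - 6) = 4 - 1*2 = 4 - 2 = 2)
H(Z, V) = V + Z
1600*H(M, s) = 1600*(2 - 2) = 1600*0 = 0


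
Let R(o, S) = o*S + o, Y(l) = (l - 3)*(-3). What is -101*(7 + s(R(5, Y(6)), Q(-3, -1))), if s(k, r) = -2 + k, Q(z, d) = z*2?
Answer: 3535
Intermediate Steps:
Y(l) = 9 - 3*l (Y(l) = (-3 + l)*(-3) = 9 - 3*l)
Q(z, d) = 2*z
R(o, S) = o + S*o (R(o, S) = S*o + o = o + S*o)
-101*(7 + s(R(5, Y(6)), Q(-3, -1))) = -101*(7 + (-2 + 5*(1 + (9 - 3*6)))) = -101*(7 + (-2 + 5*(1 + (9 - 18)))) = -101*(7 + (-2 + 5*(1 - 9))) = -101*(7 + (-2 + 5*(-8))) = -101*(7 + (-2 - 40)) = -101*(7 - 42) = -101*(-35) = 3535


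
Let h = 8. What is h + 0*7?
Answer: 8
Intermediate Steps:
h + 0*7 = 8 + 0*7 = 8 + 0 = 8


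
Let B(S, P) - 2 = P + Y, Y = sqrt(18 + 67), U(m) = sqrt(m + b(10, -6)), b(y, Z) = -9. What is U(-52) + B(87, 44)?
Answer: 46 + sqrt(85) + I*sqrt(61) ≈ 55.22 + 7.8102*I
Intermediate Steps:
U(m) = sqrt(-9 + m) (U(m) = sqrt(m - 9) = sqrt(-9 + m))
Y = sqrt(85) ≈ 9.2195
B(S, P) = 2 + P + sqrt(85) (B(S, P) = 2 + (P + sqrt(85)) = 2 + P + sqrt(85))
U(-52) + B(87, 44) = sqrt(-9 - 52) + (2 + 44 + sqrt(85)) = sqrt(-61) + (46 + sqrt(85)) = I*sqrt(61) + (46 + sqrt(85)) = 46 + sqrt(85) + I*sqrt(61)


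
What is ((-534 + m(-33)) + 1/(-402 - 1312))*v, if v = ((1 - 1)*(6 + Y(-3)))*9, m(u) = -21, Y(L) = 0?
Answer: 0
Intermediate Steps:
v = 0 (v = ((1 - 1)*(6 + 0))*9 = (0*6)*9 = 0*9 = 0)
((-534 + m(-33)) + 1/(-402 - 1312))*v = ((-534 - 21) + 1/(-402 - 1312))*0 = (-555 + 1/(-1714))*0 = (-555 - 1/1714)*0 = -951271/1714*0 = 0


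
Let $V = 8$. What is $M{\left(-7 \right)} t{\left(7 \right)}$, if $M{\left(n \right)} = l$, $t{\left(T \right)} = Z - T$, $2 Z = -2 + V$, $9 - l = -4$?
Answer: $-52$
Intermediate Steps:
$l = 13$ ($l = 9 - -4 = 9 + 4 = 13$)
$Z = 3$ ($Z = \frac{-2 + 8}{2} = \frac{1}{2} \cdot 6 = 3$)
$t{\left(T \right)} = 3 - T$
$M{\left(n \right)} = 13$
$M{\left(-7 \right)} t{\left(7 \right)} = 13 \left(3 - 7\right) = 13 \left(-4\right) = -52$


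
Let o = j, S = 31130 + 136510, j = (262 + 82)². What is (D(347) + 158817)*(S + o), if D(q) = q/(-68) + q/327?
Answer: 252471404948866/5559 ≈ 4.5417e+10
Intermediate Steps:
j = 118336 (j = 344² = 118336)
D(q) = -259*q/22236 (D(q) = q*(-1/68) + q*(1/327) = -q/68 + q/327 = -259*q/22236)
S = 167640
o = 118336
(D(347) + 158817)*(S + o) = (-259/22236*347 + 158817)*(167640 + 118336) = (-89873/22236 + 158817)*285976 = (3531364939/22236)*285976 = 252471404948866/5559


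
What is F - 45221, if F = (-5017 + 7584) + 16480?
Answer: -26174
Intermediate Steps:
F = 19047 (F = 2567 + 16480 = 19047)
F - 45221 = 19047 - 45221 = -26174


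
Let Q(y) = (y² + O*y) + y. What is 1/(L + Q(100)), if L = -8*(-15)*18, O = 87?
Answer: 1/20960 ≈ 4.7710e-5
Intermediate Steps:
Q(y) = y² + 88*y (Q(y) = (y² + 87*y) + y = y² + 88*y)
L = 2160 (L = 120*18 = 2160)
1/(L + Q(100)) = 1/(2160 + 100*(88 + 100)) = 1/(2160 + 100*188) = 1/(2160 + 18800) = 1/20960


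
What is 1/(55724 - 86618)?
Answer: -1/30894 ≈ -3.2369e-5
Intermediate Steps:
1/(55724 - 86618) = 1/(-30894) = -1/30894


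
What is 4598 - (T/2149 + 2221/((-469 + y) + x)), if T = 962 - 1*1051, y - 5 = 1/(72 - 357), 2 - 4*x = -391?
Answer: 4125492657229/896044891 ≈ 4604.1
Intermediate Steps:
x = 393/4 (x = 1/2 - 1/4*(-391) = 1/2 + 391/4 = 393/4 ≈ 98.250)
y = 1424/285 (y = 5 + 1/(72 - 357) = 5 + 1/(-285) = 5 - 1/285 = 1424/285 ≈ 4.9965)
T = -89 (T = 962 - 1051 = -89)
4598 - (T/2149 + 2221/((-469 + y) + x)) = 4598 - (-89/2149 + 2221/((-469 + 1424/285) + 393/4)) = 4598 - (-89*1/2149 + 2221/(-132241/285 + 393/4)) = 4598 - (-89/2149 + 2221/(-416959/1140)) = 4598 - (-89/2149 + 2221*(-1140/416959)) = 4598 - (-89/2149 - 2531940/416959) = 4598 - 1*(-5478248411/896044891) = 4598 + 5478248411/896044891 = 4125492657229/896044891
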